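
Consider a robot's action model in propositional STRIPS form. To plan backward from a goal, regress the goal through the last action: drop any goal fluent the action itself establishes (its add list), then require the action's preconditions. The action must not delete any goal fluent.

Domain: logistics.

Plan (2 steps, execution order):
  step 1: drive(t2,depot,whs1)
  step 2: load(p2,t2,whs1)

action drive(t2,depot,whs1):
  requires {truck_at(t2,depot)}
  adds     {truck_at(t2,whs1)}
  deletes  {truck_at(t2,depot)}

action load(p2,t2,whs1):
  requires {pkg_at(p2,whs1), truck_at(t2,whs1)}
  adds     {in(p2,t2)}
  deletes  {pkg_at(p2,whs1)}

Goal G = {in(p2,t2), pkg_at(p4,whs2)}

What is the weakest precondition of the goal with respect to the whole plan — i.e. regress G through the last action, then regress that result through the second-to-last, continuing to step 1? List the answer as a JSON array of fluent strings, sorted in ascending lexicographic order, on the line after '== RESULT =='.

Regress step by step:
  through step 2 (load(p2,t2,whs1)): drop {in(p2,t2)}, keep {pkg_at(p4,whs2)}, require {pkg_at(p2,whs1), truck_at(t2,whs1)}
    → {pkg_at(p2,whs1), pkg_at(p4,whs2), truck_at(t2,whs1)}
  through step 1 (drive(t2,depot,whs1)): drop {truck_at(t2,whs1)}, keep {pkg_at(p2,whs1), pkg_at(p4,whs2)}, require {truck_at(t2,depot)}
    → {pkg_at(p2,whs1), pkg_at(p4,whs2), truck_at(t2,depot)}

== RESULT ==
["pkg_at(p2,whs1)", "pkg_at(p4,whs2)", "truck_at(t2,depot)"]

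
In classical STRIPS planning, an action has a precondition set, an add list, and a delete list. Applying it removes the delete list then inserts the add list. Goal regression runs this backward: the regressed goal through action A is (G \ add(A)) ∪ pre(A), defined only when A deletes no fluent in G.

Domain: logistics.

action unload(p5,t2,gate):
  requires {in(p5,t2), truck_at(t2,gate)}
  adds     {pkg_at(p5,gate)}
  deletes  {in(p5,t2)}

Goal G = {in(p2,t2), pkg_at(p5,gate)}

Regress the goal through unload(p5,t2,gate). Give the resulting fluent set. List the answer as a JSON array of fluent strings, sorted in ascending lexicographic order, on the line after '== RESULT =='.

Regress:
  G ∩ del = {}  (empty — regression defined)
  G \ add = {in(p2,t2), pkg_at(p5,gate)} \ {pkg_at(p5,gate)} = {in(p2,t2)}
  ∪ pre   = {in(p2,t2)} ∪ {in(p5,t2), truck_at(t2,gate)}
          = {in(p2,t2), in(p5,t2), truck_at(t2,gate)}

== RESULT ==
["in(p2,t2)", "in(p5,t2)", "truck_at(t2,gate)"]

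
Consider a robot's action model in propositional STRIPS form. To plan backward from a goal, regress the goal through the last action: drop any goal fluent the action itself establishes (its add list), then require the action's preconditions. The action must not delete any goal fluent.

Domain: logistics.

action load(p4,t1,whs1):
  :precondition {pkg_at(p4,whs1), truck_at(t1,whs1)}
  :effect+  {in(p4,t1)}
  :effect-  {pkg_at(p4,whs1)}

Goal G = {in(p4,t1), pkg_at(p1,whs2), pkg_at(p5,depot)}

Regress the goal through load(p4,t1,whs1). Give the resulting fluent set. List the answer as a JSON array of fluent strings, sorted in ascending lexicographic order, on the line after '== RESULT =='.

Regress:
  G ∩ del = {}  (empty — regression defined)
  G \ add = {in(p4,t1), pkg_at(p1,whs2), pkg_at(p5,depot)} \ {in(p4,t1)} = {pkg_at(p1,whs2), pkg_at(p5,depot)}
  ∪ pre   = {pkg_at(p1,whs2), pkg_at(p5,depot)} ∪ {pkg_at(p4,whs1), truck_at(t1,whs1)}
          = {pkg_at(p1,whs2), pkg_at(p4,whs1), pkg_at(p5,depot), truck_at(t1,whs1)}

== RESULT ==
["pkg_at(p1,whs2)", "pkg_at(p4,whs1)", "pkg_at(p5,depot)", "truck_at(t1,whs1)"]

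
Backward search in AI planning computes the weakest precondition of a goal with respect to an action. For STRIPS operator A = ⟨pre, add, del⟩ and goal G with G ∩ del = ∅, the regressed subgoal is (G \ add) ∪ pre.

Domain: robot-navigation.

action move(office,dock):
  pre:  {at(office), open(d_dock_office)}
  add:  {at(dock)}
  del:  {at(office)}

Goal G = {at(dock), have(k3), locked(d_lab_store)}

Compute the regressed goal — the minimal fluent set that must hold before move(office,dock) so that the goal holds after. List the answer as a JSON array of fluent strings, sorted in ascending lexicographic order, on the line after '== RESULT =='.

Compute (G \ add) ∪ pre:
  G ∩ del = {}  (empty — regression defined)
  G \ add = {at(dock), have(k3), locked(d_lab_store)} \ {at(dock)} = {have(k3), locked(d_lab_store)}
  ∪ pre   = {have(k3), locked(d_lab_store)} ∪ {at(office), open(d_dock_office)}
          = {at(office), have(k3), locked(d_lab_store), open(d_dock_office)}

== RESULT ==
["at(office)", "have(k3)", "locked(d_lab_store)", "open(d_dock_office)"]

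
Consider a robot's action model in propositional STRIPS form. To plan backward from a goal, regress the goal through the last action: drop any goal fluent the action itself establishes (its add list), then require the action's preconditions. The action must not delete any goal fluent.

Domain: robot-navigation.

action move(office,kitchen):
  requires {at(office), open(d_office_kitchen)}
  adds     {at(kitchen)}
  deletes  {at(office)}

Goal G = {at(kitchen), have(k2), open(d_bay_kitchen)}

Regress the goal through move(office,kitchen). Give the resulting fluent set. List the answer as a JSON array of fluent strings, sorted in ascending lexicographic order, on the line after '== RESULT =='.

Regress:
  G ∩ del = {}  (empty — regression defined)
  G \ add = {at(kitchen), have(k2), open(d_bay_kitchen)} \ {at(kitchen)} = {have(k2), open(d_bay_kitchen)}
  ∪ pre   = {have(k2), open(d_bay_kitchen)} ∪ {at(office), open(d_office_kitchen)}
          = {at(office), have(k2), open(d_bay_kitchen), open(d_office_kitchen)}

== RESULT ==
["at(office)", "have(k2)", "open(d_bay_kitchen)", "open(d_office_kitchen)"]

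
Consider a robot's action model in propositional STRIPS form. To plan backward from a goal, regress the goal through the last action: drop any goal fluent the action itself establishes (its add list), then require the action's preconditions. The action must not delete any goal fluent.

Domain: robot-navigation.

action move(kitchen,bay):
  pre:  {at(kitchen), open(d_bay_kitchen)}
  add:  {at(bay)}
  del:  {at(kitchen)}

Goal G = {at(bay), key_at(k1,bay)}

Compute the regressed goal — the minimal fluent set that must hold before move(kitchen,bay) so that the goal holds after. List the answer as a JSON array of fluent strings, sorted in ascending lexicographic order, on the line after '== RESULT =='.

Regress:
  G ∩ del = {}  (empty — regression defined)
  G \ add = {at(bay), key_at(k1,bay)} \ {at(bay)} = {key_at(k1,bay)}
  ∪ pre   = {key_at(k1,bay)} ∪ {at(kitchen), open(d_bay_kitchen)}
          = {at(kitchen), key_at(k1,bay), open(d_bay_kitchen)}

== RESULT ==
["at(kitchen)", "key_at(k1,bay)", "open(d_bay_kitchen)"]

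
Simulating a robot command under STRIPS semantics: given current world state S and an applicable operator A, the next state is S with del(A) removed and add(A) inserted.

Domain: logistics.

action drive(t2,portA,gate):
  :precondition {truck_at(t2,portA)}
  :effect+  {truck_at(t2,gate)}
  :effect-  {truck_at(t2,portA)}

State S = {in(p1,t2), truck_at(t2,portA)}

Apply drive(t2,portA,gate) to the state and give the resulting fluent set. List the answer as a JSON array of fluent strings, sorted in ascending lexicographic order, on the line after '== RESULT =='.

Compute (S \ del) ∪ add:
  pre ⊆ S: {truck_at(t2,portA)} ⊆ S  — applicable
  S \ del = {in(p1,t2)}
  ∪ add   = {in(p1,t2), truck_at(t2,gate)}

== RESULT ==
["in(p1,t2)", "truck_at(t2,gate)"]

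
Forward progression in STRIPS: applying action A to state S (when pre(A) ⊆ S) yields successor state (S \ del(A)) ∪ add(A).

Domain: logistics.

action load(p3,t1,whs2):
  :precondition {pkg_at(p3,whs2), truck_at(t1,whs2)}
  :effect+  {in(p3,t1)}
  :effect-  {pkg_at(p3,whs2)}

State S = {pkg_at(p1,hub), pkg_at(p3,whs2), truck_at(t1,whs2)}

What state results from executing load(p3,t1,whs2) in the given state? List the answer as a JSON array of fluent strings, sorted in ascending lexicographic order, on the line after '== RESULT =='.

Progress:
  pre ⊆ S: {pkg_at(p3,whs2), truck_at(t1,whs2)} ⊆ S  — applicable
  S \ del = {pkg_at(p1,hub), truck_at(t1,whs2)}
  ∪ add   = {in(p3,t1), pkg_at(p1,hub), truck_at(t1,whs2)}

== RESULT ==
["in(p3,t1)", "pkg_at(p1,hub)", "truck_at(t1,whs2)"]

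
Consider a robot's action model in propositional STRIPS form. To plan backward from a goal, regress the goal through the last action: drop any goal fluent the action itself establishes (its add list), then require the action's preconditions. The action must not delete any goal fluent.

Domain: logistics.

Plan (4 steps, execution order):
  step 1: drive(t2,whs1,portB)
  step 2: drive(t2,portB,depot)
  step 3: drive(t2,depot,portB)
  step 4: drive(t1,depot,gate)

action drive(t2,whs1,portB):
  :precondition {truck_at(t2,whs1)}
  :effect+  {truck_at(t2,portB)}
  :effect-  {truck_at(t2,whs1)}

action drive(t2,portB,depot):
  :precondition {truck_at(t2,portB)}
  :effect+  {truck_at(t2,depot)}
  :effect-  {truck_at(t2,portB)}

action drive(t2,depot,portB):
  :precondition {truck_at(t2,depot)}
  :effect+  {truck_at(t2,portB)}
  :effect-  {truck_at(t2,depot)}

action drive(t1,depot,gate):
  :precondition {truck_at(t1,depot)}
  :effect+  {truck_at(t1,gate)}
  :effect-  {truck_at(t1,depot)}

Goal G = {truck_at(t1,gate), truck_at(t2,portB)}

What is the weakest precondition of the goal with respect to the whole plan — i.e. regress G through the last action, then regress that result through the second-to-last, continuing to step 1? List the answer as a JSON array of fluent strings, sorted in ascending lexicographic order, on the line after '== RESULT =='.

Regress step by step:
  through step 4 (drive(t1,depot,gate)): drop {truck_at(t1,gate)}, keep {truck_at(t2,portB)}, require {truck_at(t1,depot)}
    → {truck_at(t1,depot), truck_at(t2,portB)}
  through step 3 (drive(t2,depot,portB)): drop {truck_at(t2,portB)}, keep {truck_at(t1,depot)}, require {truck_at(t2,depot)}
    → {truck_at(t1,depot), truck_at(t2,depot)}
  through step 2 (drive(t2,portB,depot)): drop {truck_at(t2,depot)}, keep {truck_at(t1,depot)}, require {truck_at(t2,portB)}
    → {truck_at(t1,depot), truck_at(t2,portB)}
  through step 1 (drive(t2,whs1,portB)): drop {truck_at(t2,portB)}, keep {truck_at(t1,depot)}, require {truck_at(t2,whs1)}
    → {truck_at(t1,depot), truck_at(t2,whs1)}

== RESULT ==
["truck_at(t1,depot)", "truck_at(t2,whs1)"]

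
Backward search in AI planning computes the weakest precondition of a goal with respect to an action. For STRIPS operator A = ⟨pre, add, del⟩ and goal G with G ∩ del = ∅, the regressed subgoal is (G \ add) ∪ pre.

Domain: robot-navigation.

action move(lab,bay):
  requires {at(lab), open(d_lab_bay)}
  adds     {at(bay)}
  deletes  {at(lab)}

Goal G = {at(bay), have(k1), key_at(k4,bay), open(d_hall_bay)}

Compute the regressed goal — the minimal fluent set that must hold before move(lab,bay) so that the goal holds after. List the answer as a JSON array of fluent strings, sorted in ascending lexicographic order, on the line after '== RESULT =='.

Regress:
  G ∩ del = {}  (empty — regression defined)
  G \ add = {at(bay), have(k1), key_at(k4,bay), open(d_hall_bay)} \ {at(bay)} = {have(k1), key_at(k4,bay), open(d_hall_bay)}
  ∪ pre   = {have(k1), key_at(k4,bay), open(d_hall_bay)} ∪ {at(lab), open(d_lab_bay)}
          = {at(lab), have(k1), key_at(k4,bay), open(d_hall_bay), open(d_lab_bay)}

== RESULT ==
["at(lab)", "have(k1)", "key_at(k4,bay)", "open(d_hall_bay)", "open(d_lab_bay)"]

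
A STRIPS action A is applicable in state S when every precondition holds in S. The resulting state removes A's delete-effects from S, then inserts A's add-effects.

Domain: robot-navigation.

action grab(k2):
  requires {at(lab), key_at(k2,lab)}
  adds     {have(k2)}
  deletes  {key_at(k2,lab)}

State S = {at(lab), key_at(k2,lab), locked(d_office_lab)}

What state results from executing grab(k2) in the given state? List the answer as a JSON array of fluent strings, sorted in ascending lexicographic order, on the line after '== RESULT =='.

Compute (S \ del) ∪ add:
  pre ⊆ S: {at(lab), key_at(k2,lab)} ⊆ S  — applicable
  S \ del = {at(lab), locked(d_office_lab)}
  ∪ add   = {at(lab), have(k2), locked(d_office_lab)}

== RESULT ==
["at(lab)", "have(k2)", "locked(d_office_lab)"]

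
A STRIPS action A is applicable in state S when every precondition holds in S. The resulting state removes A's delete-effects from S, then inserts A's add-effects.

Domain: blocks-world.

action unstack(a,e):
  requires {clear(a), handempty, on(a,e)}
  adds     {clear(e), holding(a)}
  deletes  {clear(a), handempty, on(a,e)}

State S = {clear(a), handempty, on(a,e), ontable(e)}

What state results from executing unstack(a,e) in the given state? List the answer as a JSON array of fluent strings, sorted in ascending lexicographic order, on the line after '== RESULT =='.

Compute (S \ del) ∪ add:
  pre ⊆ S: {clear(a), handempty, on(a,e)} ⊆ S  — applicable
  S \ del = {ontable(e)}
  ∪ add   = {clear(e), holding(a), ontable(e)}

== RESULT ==
["clear(e)", "holding(a)", "ontable(e)"]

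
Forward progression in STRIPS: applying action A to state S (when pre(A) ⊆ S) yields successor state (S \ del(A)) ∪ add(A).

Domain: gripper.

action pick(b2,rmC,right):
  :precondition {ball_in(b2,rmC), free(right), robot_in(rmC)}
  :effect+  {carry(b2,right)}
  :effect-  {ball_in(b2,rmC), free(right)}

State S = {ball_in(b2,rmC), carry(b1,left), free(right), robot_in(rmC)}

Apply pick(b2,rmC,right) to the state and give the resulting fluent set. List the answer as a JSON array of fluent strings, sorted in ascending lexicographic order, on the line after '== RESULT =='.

Compute (S \ del) ∪ add:
  pre ⊆ S: {ball_in(b2,rmC), free(right), robot_in(rmC)} ⊆ S  — applicable
  S \ del = {carry(b1,left), robot_in(rmC)}
  ∪ add   = {carry(b1,left), carry(b2,right), robot_in(rmC)}

== RESULT ==
["carry(b1,left)", "carry(b2,right)", "robot_in(rmC)"]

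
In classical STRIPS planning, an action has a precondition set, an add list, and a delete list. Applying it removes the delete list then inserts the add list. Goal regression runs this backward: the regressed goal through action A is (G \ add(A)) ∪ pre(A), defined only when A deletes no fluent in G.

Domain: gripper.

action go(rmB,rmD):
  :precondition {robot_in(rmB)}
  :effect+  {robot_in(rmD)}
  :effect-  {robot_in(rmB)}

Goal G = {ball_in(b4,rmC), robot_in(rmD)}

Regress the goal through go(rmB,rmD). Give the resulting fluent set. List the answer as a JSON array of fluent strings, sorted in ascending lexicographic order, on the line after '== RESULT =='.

Compute (G \ add) ∪ pre:
  G ∩ del = {}  (empty — regression defined)
  G \ add = {ball_in(b4,rmC), robot_in(rmD)} \ {robot_in(rmD)} = {ball_in(b4,rmC)}
  ∪ pre   = {ball_in(b4,rmC)} ∪ {robot_in(rmB)}
          = {ball_in(b4,rmC), robot_in(rmB)}

== RESULT ==
["ball_in(b4,rmC)", "robot_in(rmB)"]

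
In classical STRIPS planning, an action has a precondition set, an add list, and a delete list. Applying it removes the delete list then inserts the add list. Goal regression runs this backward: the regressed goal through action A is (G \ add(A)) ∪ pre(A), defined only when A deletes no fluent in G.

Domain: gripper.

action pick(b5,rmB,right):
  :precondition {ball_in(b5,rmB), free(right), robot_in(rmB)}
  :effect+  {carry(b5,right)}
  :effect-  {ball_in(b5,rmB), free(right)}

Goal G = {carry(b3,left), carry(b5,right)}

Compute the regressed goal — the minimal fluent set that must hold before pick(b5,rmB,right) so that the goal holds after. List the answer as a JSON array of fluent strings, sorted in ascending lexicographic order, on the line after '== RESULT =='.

Regress:
  G ∩ del = {}  (empty — regression defined)
  G \ add = {carry(b3,left), carry(b5,right)} \ {carry(b5,right)} = {carry(b3,left)}
  ∪ pre   = {carry(b3,left)} ∪ {ball_in(b5,rmB), free(right), robot_in(rmB)}
          = {ball_in(b5,rmB), carry(b3,left), free(right), robot_in(rmB)}

== RESULT ==
["ball_in(b5,rmB)", "carry(b3,left)", "free(right)", "robot_in(rmB)"]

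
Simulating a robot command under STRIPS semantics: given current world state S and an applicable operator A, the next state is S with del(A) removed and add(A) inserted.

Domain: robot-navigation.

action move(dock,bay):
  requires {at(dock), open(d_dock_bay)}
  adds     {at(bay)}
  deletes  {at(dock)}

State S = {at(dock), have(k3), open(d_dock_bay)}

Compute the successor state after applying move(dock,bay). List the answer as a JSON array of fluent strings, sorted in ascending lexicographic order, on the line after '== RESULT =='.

Progress:
  pre ⊆ S: {at(dock), open(d_dock_bay)} ⊆ S  — applicable
  S \ del = {have(k3), open(d_dock_bay)}
  ∪ add   = {at(bay), have(k3), open(d_dock_bay)}

== RESULT ==
["at(bay)", "have(k3)", "open(d_dock_bay)"]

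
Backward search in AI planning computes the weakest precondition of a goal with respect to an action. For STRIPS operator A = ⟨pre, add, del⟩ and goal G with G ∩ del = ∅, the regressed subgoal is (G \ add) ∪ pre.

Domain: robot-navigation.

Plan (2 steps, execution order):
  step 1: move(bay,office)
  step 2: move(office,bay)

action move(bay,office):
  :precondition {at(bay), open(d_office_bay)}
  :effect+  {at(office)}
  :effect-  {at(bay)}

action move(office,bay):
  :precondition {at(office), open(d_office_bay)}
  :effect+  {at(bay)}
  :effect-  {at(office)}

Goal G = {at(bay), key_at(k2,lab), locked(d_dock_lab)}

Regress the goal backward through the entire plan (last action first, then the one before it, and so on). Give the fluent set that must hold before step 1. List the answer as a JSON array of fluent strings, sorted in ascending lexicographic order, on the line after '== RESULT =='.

Work backward from the goal:
  through step 2 (move(office,bay)): drop {at(bay)}, keep {key_at(k2,lab), locked(d_dock_lab)}, require {at(office), open(d_office_bay)}
    → {at(office), key_at(k2,lab), locked(d_dock_lab), open(d_office_bay)}
  through step 1 (move(bay,office)): drop {at(office)}, keep {key_at(k2,lab), locked(d_dock_lab), open(d_office_bay)}, require {at(bay), open(d_office_bay)}
    → {at(bay), key_at(k2,lab), locked(d_dock_lab), open(d_office_bay)}

== RESULT ==
["at(bay)", "key_at(k2,lab)", "locked(d_dock_lab)", "open(d_office_bay)"]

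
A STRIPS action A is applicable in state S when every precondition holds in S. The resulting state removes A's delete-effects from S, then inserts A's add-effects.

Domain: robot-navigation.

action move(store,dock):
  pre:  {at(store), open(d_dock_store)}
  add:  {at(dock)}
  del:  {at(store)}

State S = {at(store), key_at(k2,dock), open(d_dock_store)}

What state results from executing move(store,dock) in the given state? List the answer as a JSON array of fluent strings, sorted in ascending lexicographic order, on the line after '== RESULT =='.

Compute (S \ del) ∪ add:
  pre ⊆ S: {at(store), open(d_dock_store)} ⊆ S  — applicable
  S \ del = {key_at(k2,dock), open(d_dock_store)}
  ∪ add   = {at(dock), key_at(k2,dock), open(d_dock_store)}

== RESULT ==
["at(dock)", "key_at(k2,dock)", "open(d_dock_store)"]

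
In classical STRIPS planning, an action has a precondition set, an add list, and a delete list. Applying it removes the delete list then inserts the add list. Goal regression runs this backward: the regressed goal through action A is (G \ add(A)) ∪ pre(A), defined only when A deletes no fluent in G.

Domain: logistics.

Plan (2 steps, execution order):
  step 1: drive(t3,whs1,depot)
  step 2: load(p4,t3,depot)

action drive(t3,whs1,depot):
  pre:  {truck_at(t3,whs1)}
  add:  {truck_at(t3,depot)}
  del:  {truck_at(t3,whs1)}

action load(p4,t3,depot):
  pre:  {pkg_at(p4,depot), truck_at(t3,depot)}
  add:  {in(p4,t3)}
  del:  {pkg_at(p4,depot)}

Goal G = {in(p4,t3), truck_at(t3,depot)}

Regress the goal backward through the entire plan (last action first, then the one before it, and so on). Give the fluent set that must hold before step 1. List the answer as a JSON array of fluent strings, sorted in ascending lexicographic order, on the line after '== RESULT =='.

Regress step by step:
  through step 2 (load(p4,t3,depot)): drop {in(p4,t3)}, keep {truck_at(t3,depot)}, require {pkg_at(p4,depot), truck_at(t3,depot)}
    → {pkg_at(p4,depot), truck_at(t3,depot)}
  through step 1 (drive(t3,whs1,depot)): drop {truck_at(t3,depot)}, keep {pkg_at(p4,depot)}, require {truck_at(t3,whs1)}
    → {pkg_at(p4,depot), truck_at(t3,whs1)}

== RESULT ==
["pkg_at(p4,depot)", "truck_at(t3,whs1)"]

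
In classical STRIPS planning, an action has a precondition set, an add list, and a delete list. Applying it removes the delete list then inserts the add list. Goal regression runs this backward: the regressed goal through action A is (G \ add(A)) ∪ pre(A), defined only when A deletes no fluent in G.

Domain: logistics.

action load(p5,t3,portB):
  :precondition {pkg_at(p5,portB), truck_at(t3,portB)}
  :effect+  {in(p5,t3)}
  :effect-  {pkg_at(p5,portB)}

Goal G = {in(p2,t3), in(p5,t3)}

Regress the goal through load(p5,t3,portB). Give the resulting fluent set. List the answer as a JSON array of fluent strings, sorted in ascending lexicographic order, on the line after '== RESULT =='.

Compute (G \ add) ∪ pre:
  G ∩ del = {}  (empty — regression defined)
  G \ add = {in(p2,t3), in(p5,t3)} \ {in(p5,t3)} = {in(p2,t3)}
  ∪ pre   = {in(p2,t3)} ∪ {pkg_at(p5,portB), truck_at(t3,portB)}
          = {in(p2,t3), pkg_at(p5,portB), truck_at(t3,portB)}

== RESULT ==
["in(p2,t3)", "pkg_at(p5,portB)", "truck_at(t3,portB)"]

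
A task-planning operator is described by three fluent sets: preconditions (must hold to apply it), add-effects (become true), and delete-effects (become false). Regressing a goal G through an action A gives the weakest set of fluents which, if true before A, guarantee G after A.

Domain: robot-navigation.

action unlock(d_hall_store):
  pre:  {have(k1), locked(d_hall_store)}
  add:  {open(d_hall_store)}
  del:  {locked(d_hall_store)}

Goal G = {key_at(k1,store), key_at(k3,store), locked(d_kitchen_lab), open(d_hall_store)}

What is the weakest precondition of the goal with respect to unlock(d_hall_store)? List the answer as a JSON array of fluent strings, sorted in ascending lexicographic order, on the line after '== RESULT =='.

Regress:
  G ∩ del = {}  (empty — regression defined)
  G \ add = {key_at(k1,store), key_at(k3,store), locked(d_kitchen_lab), open(d_hall_store)} \ {open(d_hall_store)} = {key_at(k1,store), key_at(k3,store), locked(d_kitchen_lab)}
  ∪ pre   = {key_at(k1,store), key_at(k3,store), locked(d_kitchen_lab)} ∪ {have(k1), locked(d_hall_store)}
          = {have(k1), key_at(k1,store), key_at(k3,store), locked(d_hall_store), locked(d_kitchen_lab)}

== RESULT ==
["have(k1)", "key_at(k1,store)", "key_at(k3,store)", "locked(d_hall_store)", "locked(d_kitchen_lab)"]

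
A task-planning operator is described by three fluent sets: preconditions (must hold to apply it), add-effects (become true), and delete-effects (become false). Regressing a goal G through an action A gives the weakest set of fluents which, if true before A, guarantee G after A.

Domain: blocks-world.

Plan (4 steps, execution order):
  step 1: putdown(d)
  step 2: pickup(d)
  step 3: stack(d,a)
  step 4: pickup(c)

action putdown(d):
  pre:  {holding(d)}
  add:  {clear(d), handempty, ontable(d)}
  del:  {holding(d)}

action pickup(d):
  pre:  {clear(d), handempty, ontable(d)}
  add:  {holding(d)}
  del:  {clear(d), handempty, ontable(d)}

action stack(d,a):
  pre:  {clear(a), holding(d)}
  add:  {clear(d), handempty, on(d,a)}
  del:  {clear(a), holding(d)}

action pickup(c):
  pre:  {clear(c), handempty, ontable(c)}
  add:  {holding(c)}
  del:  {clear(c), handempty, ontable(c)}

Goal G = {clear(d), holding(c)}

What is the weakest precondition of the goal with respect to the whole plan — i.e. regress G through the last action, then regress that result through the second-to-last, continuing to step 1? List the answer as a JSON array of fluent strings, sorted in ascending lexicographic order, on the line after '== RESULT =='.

Regress step by step:
  through step 4 (pickup(c)): drop {holding(c)}, keep {clear(d)}, require {clear(c), handempty, ontable(c)}
    → {clear(c), clear(d), handempty, ontable(c)}
  through step 3 (stack(d,a)): drop {clear(d), handempty}, keep {clear(c), ontable(c)}, require {clear(a), holding(d)}
    → {clear(a), clear(c), holding(d), ontable(c)}
  through step 2 (pickup(d)): drop {holding(d)}, keep {clear(a), clear(c), ontable(c)}, require {clear(d), handempty, ontable(d)}
    → {clear(a), clear(c), clear(d), handempty, ontable(c), ontable(d)}
  through step 1 (putdown(d)): drop {clear(d), handempty, ontable(d)}, keep {clear(a), clear(c), ontable(c)}, require {holding(d)}
    → {clear(a), clear(c), holding(d), ontable(c)}

== RESULT ==
["clear(a)", "clear(c)", "holding(d)", "ontable(c)"]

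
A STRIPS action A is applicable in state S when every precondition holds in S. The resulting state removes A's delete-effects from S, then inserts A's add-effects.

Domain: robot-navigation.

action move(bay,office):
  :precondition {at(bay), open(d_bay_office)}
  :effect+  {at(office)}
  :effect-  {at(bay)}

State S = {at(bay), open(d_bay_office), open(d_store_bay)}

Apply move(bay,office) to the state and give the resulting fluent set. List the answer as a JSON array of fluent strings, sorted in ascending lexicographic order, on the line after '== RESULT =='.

Progress:
  pre ⊆ S: {at(bay), open(d_bay_office)} ⊆ S  — applicable
  S \ del = {open(d_bay_office), open(d_store_bay)}
  ∪ add   = {at(office), open(d_bay_office), open(d_store_bay)}

== RESULT ==
["at(office)", "open(d_bay_office)", "open(d_store_bay)"]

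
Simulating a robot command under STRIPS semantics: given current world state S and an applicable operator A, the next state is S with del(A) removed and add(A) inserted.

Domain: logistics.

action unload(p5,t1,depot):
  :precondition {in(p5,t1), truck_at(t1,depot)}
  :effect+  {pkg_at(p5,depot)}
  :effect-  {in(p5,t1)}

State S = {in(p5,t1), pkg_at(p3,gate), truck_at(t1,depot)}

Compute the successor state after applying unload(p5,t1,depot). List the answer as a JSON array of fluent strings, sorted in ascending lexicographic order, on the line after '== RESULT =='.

Progress:
  pre ⊆ S: {in(p5,t1), truck_at(t1,depot)} ⊆ S  — applicable
  S \ del = {pkg_at(p3,gate), truck_at(t1,depot)}
  ∪ add   = {pkg_at(p3,gate), pkg_at(p5,depot), truck_at(t1,depot)}

== RESULT ==
["pkg_at(p3,gate)", "pkg_at(p5,depot)", "truck_at(t1,depot)"]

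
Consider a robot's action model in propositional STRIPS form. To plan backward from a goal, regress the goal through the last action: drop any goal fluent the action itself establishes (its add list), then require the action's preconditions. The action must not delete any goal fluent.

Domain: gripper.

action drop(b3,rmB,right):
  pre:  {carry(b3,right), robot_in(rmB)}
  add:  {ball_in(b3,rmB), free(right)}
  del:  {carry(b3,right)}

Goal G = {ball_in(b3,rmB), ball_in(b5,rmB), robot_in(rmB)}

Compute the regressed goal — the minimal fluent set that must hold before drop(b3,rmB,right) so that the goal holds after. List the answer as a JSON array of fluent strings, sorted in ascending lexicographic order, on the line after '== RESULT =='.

Regress:
  G ∩ del = {}  (empty — regression defined)
  G \ add = {ball_in(b3,rmB), ball_in(b5,rmB), robot_in(rmB)} \ {ball_in(b3,rmB), free(right)} = {ball_in(b5,rmB), robot_in(rmB)}
  ∪ pre   = {ball_in(b5,rmB), robot_in(rmB)} ∪ {carry(b3,right), robot_in(rmB)}
          = {ball_in(b5,rmB), carry(b3,right), robot_in(rmB)}

== RESULT ==
["ball_in(b5,rmB)", "carry(b3,right)", "robot_in(rmB)"]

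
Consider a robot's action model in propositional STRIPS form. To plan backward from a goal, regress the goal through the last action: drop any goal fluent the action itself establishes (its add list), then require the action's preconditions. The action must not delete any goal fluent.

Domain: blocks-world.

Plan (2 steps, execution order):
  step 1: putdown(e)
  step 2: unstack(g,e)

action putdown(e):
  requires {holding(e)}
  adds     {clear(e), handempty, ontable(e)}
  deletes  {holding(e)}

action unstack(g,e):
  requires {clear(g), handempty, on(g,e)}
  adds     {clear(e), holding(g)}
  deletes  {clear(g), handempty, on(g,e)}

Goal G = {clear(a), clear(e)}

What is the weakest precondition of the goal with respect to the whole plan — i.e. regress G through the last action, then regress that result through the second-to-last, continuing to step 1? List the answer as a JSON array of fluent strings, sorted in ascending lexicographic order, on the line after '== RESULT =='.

Work backward from the goal:
  through step 2 (unstack(g,e)): drop {clear(e)}, keep {clear(a)}, require {clear(g), handempty, on(g,e)}
    → {clear(a), clear(g), handempty, on(g,e)}
  through step 1 (putdown(e)): drop {handempty}, keep {clear(a), clear(g), on(g,e)}, require {holding(e)}
    → {clear(a), clear(g), holding(e), on(g,e)}

== RESULT ==
["clear(a)", "clear(g)", "holding(e)", "on(g,e)"]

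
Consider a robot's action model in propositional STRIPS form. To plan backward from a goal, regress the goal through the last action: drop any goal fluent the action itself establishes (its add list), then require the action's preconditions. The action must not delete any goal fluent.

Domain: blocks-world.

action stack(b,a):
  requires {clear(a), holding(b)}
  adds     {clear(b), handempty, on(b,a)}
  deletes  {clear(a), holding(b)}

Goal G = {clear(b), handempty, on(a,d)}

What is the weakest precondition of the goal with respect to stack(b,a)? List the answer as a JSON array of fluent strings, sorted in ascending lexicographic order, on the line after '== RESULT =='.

Regress:
  G ∩ del = {}  (empty — regression defined)
  G \ add = {clear(b), handempty, on(a,d)} \ {clear(b), handempty, on(b,a)} = {on(a,d)}
  ∪ pre   = {on(a,d)} ∪ {clear(a), holding(b)}
          = {clear(a), holding(b), on(a,d)}

== RESULT ==
["clear(a)", "holding(b)", "on(a,d)"]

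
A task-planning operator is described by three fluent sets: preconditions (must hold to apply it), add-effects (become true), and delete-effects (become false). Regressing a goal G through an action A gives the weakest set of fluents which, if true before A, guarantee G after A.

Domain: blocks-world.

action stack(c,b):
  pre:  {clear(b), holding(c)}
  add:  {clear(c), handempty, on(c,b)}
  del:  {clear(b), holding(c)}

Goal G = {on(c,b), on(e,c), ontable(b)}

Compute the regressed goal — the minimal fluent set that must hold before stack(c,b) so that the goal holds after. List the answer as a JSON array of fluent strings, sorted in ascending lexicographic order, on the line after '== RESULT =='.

Regress:
  G ∩ del = {}  (empty — regression defined)
  G \ add = {on(c,b), on(e,c), ontable(b)} \ {clear(c), handempty, on(c,b)} = {on(e,c), ontable(b)}
  ∪ pre   = {on(e,c), ontable(b)} ∪ {clear(b), holding(c)}
          = {clear(b), holding(c), on(e,c), ontable(b)}

== RESULT ==
["clear(b)", "holding(c)", "on(e,c)", "ontable(b)"]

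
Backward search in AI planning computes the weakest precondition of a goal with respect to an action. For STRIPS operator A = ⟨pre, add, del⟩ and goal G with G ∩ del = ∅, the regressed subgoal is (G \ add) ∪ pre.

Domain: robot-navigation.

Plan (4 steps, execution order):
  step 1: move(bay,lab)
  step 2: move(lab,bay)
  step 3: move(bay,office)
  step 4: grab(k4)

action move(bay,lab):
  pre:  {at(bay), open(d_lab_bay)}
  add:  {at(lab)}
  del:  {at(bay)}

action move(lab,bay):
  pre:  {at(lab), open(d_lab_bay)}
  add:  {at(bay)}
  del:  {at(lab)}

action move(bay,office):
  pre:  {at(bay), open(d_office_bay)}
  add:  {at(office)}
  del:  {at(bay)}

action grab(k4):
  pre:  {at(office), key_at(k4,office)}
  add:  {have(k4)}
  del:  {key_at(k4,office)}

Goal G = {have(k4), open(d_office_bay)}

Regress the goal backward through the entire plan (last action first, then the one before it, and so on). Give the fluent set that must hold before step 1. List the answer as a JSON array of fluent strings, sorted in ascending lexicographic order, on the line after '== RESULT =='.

Regress step by step:
  through step 4 (grab(k4)): drop {have(k4)}, keep {open(d_office_bay)}, require {at(office), key_at(k4,office)}
    → {at(office), key_at(k4,office), open(d_office_bay)}
  through step 3 (move(bay,office)): drop {at(office)}, keep {key_at(k4,office), open(d_office_bay)}, require {at(bay), open(d_office_bay)}
    → {at(bay), key_at(k4,office), open(d_office_bay)}
  through step 2 (move(lab,bay)): drop {at(bay)}, keep {key_at(k4,office), open(d_office_bay)}, require {at(lab), open(d_lab_bay)}
    → {at(lab), key_at(k4,office), open(d_lab_bay), open(d_office_bay)}
  through step 1 (move(bay,lab)): drop {at(lab)}, keep {key_at(k4,office), open(d_lab_bay), open(d_office_bay)}, require {at(bay), open(d_lab_bay)}
    → {at(bay), key_at(k4,office), open(d_lab_bay), open(d_office_bay)}

== RESULT ==
["at(bay)", "key_at(k4,office)", "open(d_lab_bay)", "open(d_office_bay)"]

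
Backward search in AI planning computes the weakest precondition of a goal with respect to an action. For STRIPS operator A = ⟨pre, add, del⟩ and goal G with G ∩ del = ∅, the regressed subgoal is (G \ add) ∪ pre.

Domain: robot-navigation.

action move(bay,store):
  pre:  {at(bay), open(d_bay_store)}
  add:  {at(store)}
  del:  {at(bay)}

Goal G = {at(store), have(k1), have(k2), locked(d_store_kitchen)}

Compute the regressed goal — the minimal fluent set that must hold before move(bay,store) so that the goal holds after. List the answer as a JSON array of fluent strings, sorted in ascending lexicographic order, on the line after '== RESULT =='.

Compute (G \ add) ∪ pre:
  G ∩ del = {}  (empty — regression defined)
  G \ add = {at(store), have(k1), have(k2), locked(d_store_kitchen)} \ {at(store)} = {have(k1), have(k2), locked(d_store_kitchen)}
  ∪ pre   = {have(k1), have(k2), locked(d_store_kitchen)} ∪ {at(bay), open(d_bay_store)}
          = {at(bay), have(k1), have(k2), locked(d_store_kitchen), open(d_bay_store)}

== RESULT ==
["at(bay)", "have(k1)", "have(k2)", "locked(d_store_kitchen)", "open(d_bay_store)"]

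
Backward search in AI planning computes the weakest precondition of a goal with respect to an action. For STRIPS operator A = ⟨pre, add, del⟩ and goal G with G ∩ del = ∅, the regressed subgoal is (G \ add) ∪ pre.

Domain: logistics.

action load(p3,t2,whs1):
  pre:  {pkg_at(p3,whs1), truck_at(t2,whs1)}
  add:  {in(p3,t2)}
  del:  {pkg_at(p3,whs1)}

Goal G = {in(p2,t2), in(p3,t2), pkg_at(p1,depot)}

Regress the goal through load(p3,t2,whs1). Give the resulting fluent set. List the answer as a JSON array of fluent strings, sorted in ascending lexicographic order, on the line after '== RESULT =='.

Regress:
  G ∩ del = {}  (empty — regression defined)
  G \ add = {in(p2,t2), in(p3,t2), pkg_at(p1,depot)} \ {in(p3,t2)} = {in(p2,t2), pkg_at(p1,depot)}
  ∪ pre   = {in(p2,t2), pkg_at(p1,depot)} ∪ {pkg_at(p3,whs1), truck_at(t2,whs1)}
          = {in(p2,t2), pkg_at(p1,depot), pkg_at(p3,whs1), truck_at(t2,whs1)}

== RESULT ==
["in(p2,t2)", "pkg_at(p1,depot)", "pkg_at(p3,whs1)", "truck_at(t2,whs1)"]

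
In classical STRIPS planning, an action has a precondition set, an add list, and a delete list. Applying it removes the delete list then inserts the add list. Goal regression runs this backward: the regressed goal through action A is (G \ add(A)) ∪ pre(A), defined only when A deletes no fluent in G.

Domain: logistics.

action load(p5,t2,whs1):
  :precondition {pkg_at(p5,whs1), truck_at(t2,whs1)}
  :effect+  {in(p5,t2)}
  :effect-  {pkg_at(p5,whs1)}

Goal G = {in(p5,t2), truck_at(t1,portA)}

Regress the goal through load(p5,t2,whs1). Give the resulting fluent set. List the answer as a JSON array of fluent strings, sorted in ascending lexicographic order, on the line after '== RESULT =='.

Compute (G \ add) ∪ pre:
  G ∩ del = {}  (empty — regression defined)
  G \ add = {in(p5,t2), truck_at(t1,portA)} \ {in(p5,t2)} = {truck_at(t1,portA)}
  ∪ pre   = {truck_at(t1,portA)} ∪ {pkg_at(p5,whs1), truck_at(t2,whs1)}
          = {pkg_at(p5,whs1), truck_at(t1,portA), truck_at(t2,whs1)}

== RESULT ==
["pkg_at(p5,whs1)", "truck_at(t1,portA)", "truck_at(t2,whs1)"]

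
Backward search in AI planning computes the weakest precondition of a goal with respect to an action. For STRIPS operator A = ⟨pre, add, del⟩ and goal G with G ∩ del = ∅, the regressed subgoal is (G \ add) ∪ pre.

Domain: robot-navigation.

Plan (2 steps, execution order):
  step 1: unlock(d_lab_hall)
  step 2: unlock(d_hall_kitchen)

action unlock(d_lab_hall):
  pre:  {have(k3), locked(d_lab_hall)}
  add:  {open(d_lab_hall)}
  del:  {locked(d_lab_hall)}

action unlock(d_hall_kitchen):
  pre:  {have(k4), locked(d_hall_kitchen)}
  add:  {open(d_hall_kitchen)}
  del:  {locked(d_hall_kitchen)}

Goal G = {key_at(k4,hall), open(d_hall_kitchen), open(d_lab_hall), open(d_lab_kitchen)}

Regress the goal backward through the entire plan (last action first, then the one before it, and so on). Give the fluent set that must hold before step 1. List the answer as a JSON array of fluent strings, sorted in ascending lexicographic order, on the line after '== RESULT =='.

Regress step by step:
  through step 2 (unlock(d_hall_kitchen)): drop {open(d_hall_kitchen)}, keep {key_at(k4,hall), open(d_lab_hall), open(d_lab_kitchen)}, require {have(k4), locked(d_hall_kitchen)}
    → {have(k4), key_at(k4,hall), locked(d_hall_kitchen), open(d_lab_hall), open(d_lab_kitchen)}
  through step 1 (unlock(d_lab_hall)): drop {open(d_lab_hall)}, keep {have(k4), key_at(k4,hall), locked(d_hall_kitchen), open(d_lab_kitchen)}, require {have(k3), locked(d_lab_hall)}
    → {have(k3), have(k4), key_at(k4,hall), locked(d_hall_kitchen), locked(d_lab_hall), open(d_lab_kitchen)}

== RESULT ==
["have(k3)", "have(k4)", "key_at(k4,hall)", "locked(d_hall_kitchen)", "locked(d_lab_hall)", "open(d_lab_kitchen)"]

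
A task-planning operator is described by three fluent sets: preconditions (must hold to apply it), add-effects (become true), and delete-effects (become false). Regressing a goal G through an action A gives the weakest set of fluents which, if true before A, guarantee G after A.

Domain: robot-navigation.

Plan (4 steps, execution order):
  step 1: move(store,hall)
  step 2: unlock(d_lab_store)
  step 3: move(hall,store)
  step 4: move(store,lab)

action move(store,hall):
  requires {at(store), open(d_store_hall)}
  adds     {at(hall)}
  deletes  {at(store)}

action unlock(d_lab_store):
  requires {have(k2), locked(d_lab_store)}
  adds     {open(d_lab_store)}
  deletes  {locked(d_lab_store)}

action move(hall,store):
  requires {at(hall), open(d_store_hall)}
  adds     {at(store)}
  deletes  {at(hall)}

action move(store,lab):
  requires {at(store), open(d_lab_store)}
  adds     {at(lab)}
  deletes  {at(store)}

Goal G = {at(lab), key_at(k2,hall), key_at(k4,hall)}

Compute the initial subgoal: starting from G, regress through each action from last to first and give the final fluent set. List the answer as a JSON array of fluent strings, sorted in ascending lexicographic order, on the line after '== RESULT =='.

Regress step by step:
  through step 4 (move(store,lab)): drop {at(lab)}, keep {key_at(k2,hall), key_at(k4,hall)}, require {at(store), open(d_lab_store)}
    → {at(store), key_at(k2,hall), key_at(k4,hall), open(d_lab_store)}
  through step 3 (move(hall,store)): drop {at(store)}, keep {key_at(k2,hall), key_at(k4,hall), open(d_lab_store)}, require {at(hall), open(d_store_hall)}
    → {at(hall), key_at(k2,hall), key_at(k4,hall), open(d_lab_store), open(d_store_hall)}
  through step 2 (unlock(d_lab_store)): drop {open(d_lab_store)}, keep {at(hall), key_at(k2,hall), key_at(k4,hall), open(d_store_hall)}, require {have(k2), locked(d_lab_store)}
    → {at(hall), have(k2), key_at(k2,hall), key_at(k4,hall), locked(d_lab_store), open(d_store_hall)}
  through step 1 (move(store,hall)): drop {at(hall)}, keep {have(k2), key_at(k2,hall), key_at(k4,hall), locked(d_lab_store), open(d_store_hall)}, require {at(store), open(d_store_hall)}
    → {at(store), have(k2), key_at(k2,hall), key_at(k4,hall), locked(d_lab_store), open(d_store_hall)}

== RESULT ==
["at(store)", "have(k2)", "key_at(k2,hall)", "key_at(k4,hall)", "locked(d_lab_store)", "open(d_store_hall)"]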